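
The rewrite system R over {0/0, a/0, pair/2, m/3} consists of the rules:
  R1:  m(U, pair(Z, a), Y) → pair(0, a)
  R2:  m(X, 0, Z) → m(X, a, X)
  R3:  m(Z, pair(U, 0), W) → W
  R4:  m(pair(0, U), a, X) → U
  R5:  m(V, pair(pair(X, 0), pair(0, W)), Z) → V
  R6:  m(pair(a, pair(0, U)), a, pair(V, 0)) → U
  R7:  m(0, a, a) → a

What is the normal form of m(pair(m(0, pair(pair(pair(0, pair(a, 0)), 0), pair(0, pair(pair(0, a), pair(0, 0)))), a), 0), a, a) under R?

0

1. m(pair(m(0, pair(pair(pair(0, pair(a, 0)), 0), pair(0, pair(pair(0, a), pair(0, 0)))), a), 0), a, a)  →  m(pair(0, 0), a, a)   [R5 at 1.1]
2. m(pair(0, 0), a, a)  →  0   [R4 at ε]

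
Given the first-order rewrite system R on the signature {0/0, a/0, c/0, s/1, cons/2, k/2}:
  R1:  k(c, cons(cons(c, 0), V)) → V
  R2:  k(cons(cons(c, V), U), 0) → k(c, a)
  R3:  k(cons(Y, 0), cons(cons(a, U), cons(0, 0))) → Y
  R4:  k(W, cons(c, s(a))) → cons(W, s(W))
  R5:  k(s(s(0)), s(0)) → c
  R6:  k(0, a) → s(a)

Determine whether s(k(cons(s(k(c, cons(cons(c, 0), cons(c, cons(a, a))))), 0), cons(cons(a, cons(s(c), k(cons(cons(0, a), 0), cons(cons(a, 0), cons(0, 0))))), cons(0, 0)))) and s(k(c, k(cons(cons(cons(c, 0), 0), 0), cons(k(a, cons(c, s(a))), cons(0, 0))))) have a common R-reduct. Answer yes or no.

Reduce t₁ = s(k(cons(s(k(c, cons(cons(c, 0), cons(c, cons(a, a))))), 0), cons(cons(a, cons(s(c), k(cons(cons(0, a), 0), cons(cons(a, 0), cons(0, 0))))), cons(0, 0)))):
1. s(k(cons(s(k(c, cons(cons(c, 0), cons(c, cons(a, a))))), 0), cons(cons(a, cons(s(c), k(cons(cons(0, a), 0), cons(cons(a, 0), cons(0, 0))))), cons(0, 0))))  →  s(s(k(c, cons(cons(c, 0), cons(c, cons(a, a))))))   [R3 at 1]
2. s(s(k(c, cons(cons(c, 0), cons(c, cons(a, a))))))  →  s(s(cons(c, cons(a, a))))   [R1 at 1.1]

Reduce t₂ = s(k(c, k(cons(cons(cons(c, 0), 0), 0), cons(k(a, cons(c, s(a))), cons(0, 0))))):
1. s(k(c, k(cons(cons(cons(c, 0), 0), 0), cons(k(a, cons(c, s(a))), cons(0, 0)))))  →  s(k(c, k(cons(cons(cons(c, 0), 0), 0), cons(cons(a, s(a)), cons(0, 0)))))   [R4 at 1.2.2.1]
2. s(k(c, k(cons(cons(cons(c, 0), 0), 0), cons(cons(a, s(a)), cons(0, 0)))))  →  s(k(c, cons(cons(c, 0), 0)))   [R3 at 1.2]
3. s(k(c, cons(cons(c, 0), 0)))  →  s(0)   [R1 at 1]

no — NF(t₁) = s(s(cons(c, cons(a, a)))), NF(t₂) = s(0)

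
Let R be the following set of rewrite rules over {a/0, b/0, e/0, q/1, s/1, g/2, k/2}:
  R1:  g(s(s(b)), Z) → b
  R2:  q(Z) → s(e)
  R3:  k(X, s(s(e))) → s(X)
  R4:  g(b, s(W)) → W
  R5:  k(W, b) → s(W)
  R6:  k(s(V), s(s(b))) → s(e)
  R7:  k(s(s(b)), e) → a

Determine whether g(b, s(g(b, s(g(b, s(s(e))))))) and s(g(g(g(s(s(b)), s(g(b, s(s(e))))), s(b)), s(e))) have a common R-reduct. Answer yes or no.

yes — NF(t₁) = s(e), NF(t₂) = s(e)

Reduce t₁ = g(b, s(g(b, s(g(b, s(s(e))))))):
1. g(b, s(g(b, s(g(b, s(s(e)))))))  →  g(b, s(g(b, s(s(e)))))   [R4 at ε]
2. g(b, s(g(b, s(s(e)))))  →  g(b, s(s(e)))   [R4 at ε]
3. g(b, s(s(e)))  →  s(e)   [R4 at ε]

Reduce t₂ = s(g(g(g(s(s(b)), s(g(b, s(s(e))))), s(b)), s(e))):
1. s(g(g(g(s(s(b)), s(g(b, s(s(e))))), s(b)), s(e)))  →  s(g(g(b, s(b)), s(e)))   [R1 at 1.1.1]
2. s(g(g(b, s(b)), s(e)))  →  s(g(b, s(e)))   [R4 at 1.1]
3. s(g(b, s(e)))  →  s(e)   [R4 at 1]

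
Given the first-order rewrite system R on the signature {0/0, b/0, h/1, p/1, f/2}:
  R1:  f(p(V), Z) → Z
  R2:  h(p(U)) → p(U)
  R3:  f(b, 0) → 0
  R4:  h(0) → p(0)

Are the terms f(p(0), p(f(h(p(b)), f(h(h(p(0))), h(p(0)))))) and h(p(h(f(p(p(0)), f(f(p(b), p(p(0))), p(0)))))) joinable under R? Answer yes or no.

Reduce t₁ = f(p(0), p(f(h(p(b)), f(h(h(p(0))), h(p(0)))))):
1. f(p(0), p(f(h(p(b)), f(h(h(p(0))), h(p(0))))))  →  p(f(h(p(b)), f(h(h(p(0))), h(p(0)))))   [R1 at ε]
2. p(f(h(p(b)), f(h(h(p(0))), h(p(0)))))  →  p(f(p(b), f(h(h(p(0))), h(p(0)))))   [R2 at 1.1]
3. p(f(p(b), f(h(h(p(0))), h(p(0)))))  →  p(f(h(h(p(0))), h(p(0))))   [R1 at 1]
4. p(f(h(h(p(0))), h(p(0))))  →  p(f(h(p(0)), h(p(0))))   [R2 at 1.1.1]
5. p(f(h(p(0)), h(p(0))))  →  p(f(p(0), h(p(0))))   [R2 at 1.1]
6. p(f(p(0), h(p(0))))  →  p(h(p(0)))   [R1 at 1]
7. p(h(p(0)))  →  p(p(0))   [R2 at 1]

Reduce t₂ = h(p(h(f(p(p(0)), f(f(p(b), p(p(0))), p(0)))))):
1. h(p(h(f(p(p(0)), f(f(p(b), p(p(0))), p(0))))))  →  p(h(f(p(p(0)), f(f(p(b), p(p(0))), p(0)))))   [R2 at ε]
2. p(h(f(p(p(0)), f(f(p(b), p(p(0))), p(0)))))  →  p(h(f(f(p(b), p(p(0))), p(0))))   [R1 at 1.1]
3. p(h(f(f(p(b), p(p(0))), p(0))))  →  p(h(f(p(p(0)), p(0))))   [R1 at 1.1.1]
4. p(h(f(p(p(0)), p(0))))  →  p(h(p(0)))   [R1 at 1.1]
5. p(h(p(0)))  →  p(p(0))   [R2 at 1]

yes — NF(t₁) = p(p(0)), NF(t₂) = p(p(0))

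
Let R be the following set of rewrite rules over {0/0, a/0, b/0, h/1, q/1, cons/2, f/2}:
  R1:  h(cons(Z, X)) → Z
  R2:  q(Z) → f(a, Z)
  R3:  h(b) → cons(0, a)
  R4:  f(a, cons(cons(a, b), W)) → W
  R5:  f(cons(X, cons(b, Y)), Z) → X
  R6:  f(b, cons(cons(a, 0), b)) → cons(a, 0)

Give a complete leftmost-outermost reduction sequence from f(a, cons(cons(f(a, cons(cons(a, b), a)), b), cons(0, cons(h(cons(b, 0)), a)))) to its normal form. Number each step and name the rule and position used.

1. f(a, cons(cons(f(a, cons(cons(a, b), a)), b), cons(0, cons(h(cons(b, 0)), a))))  →  f(a, cons(cons(a, b), cons(0, cons(h(cons(b, 0)), a))))   [R4 at 2.1.1]
2. f(a, cons(cons(a, b), cons(0, cons(h(cons(b, 0)), a))))  →  cons(0, cons(h(cons(b, 0)), a))   [R4 at ε]
3. cons(0, cons(h(cons(b, 0)), a))  →  cons(0, cons(b, a))   [R1 at 2.1]

cons(0, cons(b, a))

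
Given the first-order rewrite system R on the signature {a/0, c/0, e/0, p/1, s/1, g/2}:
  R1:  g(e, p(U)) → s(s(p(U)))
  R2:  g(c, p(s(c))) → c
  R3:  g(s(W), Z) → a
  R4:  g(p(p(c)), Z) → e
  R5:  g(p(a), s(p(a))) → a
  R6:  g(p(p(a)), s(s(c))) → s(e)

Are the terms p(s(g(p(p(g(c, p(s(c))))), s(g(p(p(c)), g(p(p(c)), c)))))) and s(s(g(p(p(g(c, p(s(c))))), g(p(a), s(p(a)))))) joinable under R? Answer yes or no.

no — NF(t₁) = p(s(e)), NF(t₂) = s(s(e))

Reduce t₁ = p(s(g(p(p(g(c, p(s(c))))), s(g(p(p(c)), g(p(p(c)), c)))))):
1. p(s(g(p(p(g(c, p(s(c))))), s(g(p(p(c)), g(p(p(c)), c))))))  →  p(s(g(p(p(c)), s(g(p(p(c)), g(p(p(c)), c))))))   [R2 at 1.1.1.1.1]
2. p(s(g(p(p(c)), s(g(p(p(c)), g(p(p(c)), c))))))  →  p(s(e))   [R4 at 1.1]

Reduce t₂ = s(s(g(p(p(g(c, p(s(c))))), g(p(a), s(p(a)))))):
1. s(s(g(p(p(g(c, p(s(c))))), g(p(a), s(p(a))))))  →  s(s(g(p(p(c)), g(p(a), s(p(a))))))   [R2 at 1.1.1.1.1]
2. s(s(g(p(p(c)), g(p(a), s(p(a))))))  →  s(s(e))   [R4 at 1.1]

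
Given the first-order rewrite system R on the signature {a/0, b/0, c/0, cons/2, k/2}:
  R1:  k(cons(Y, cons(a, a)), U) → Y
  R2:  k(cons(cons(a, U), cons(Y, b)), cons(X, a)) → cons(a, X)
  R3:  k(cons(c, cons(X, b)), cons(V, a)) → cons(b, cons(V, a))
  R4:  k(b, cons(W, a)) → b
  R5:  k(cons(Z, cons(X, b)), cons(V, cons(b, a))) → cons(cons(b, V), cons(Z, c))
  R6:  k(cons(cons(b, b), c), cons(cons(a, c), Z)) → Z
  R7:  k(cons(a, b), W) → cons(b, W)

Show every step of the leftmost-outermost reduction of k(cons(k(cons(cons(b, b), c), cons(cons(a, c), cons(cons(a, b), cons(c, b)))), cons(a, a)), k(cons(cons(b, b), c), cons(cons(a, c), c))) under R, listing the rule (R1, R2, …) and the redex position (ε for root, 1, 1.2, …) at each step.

1. k(cons(k(cons(cons(b, b), c), cons(cons(a, c), cons(cons(a, b), cons(c, b)))), cons(a, a)), k(cons(cons(b, b), c), cons(cons(a, c), c)))  →  k(cons(cons(b, b), c), cons(cons(a, c), cons(cons(a, b), cons(c, b))))   [R1 at ε]
2. k(cons(cons(b, b), c), cons(cons(a, c), cons(cons(a, b), cons(c, b))))  →  cons(cons(a, b), cons(c, b))   [R6 at ε]

cons(cons(a, b), cons(c, b))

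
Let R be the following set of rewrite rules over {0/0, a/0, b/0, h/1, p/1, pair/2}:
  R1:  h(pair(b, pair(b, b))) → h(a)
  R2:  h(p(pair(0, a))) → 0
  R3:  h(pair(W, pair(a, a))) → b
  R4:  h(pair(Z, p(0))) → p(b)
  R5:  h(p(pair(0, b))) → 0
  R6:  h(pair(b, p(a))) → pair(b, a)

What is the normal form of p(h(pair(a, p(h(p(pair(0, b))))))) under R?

1. p(h(pair(a, p(h(p(pair(0, b)))))))  →  p(h(pair(a, p(0))))   [R5 at 1.1.2.1]
2. p(h(pair(a, p(0))))  →  p(p(b))   [R4 at 1]

p(p(b))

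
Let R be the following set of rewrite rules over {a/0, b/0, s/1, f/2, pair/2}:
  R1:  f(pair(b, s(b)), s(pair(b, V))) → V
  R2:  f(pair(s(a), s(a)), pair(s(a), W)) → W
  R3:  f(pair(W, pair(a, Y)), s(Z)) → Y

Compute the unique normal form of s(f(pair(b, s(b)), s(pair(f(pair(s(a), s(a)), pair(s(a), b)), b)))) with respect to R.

1. s(f(pair(b, s(b)), s(pair(f(pair(s(a), s(a)), pair(s(a), b)), b))))  →  s(f(pair(b, s(b)), s(pair(b, b))))   [R2 at 1.2.1.1]
2. s(f(pair(b, s(b)), s(pair(b, b))))  →  s(b)   [R1 at 1]

s(b)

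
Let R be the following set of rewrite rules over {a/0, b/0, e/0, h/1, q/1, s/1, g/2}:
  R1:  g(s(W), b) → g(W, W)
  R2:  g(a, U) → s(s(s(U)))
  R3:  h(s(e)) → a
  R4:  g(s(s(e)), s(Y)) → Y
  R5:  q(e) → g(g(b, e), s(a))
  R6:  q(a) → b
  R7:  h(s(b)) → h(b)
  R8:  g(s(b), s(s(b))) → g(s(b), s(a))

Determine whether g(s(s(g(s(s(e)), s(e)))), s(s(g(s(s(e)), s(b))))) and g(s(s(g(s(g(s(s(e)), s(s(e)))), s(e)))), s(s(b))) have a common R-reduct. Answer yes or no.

Reduce t₁ = g(s(s(g(s(s(e)), s(e)))), s(s(g(s(s(e)), s(b))))):
1. g(s(s(g(s(s(e)), s(e)))), s(s(g(s(s(e)), s(b)))))  →  g(s(s(e)), s(s(g(s(s(e)), s(b)))))   [R4 at 1.1.1]
2. g(s(s(e)), s(s(g(s(s(e)), s(b)))))  →  s(g(s(s(e)), s(b)))   [R4 at ε]
3. s(g(s(s(e)), s(b)))  →  s(b)   [R4 at 1]

Reduce t₂ = g(s(s(g(s(g(s(s(e)), s(s(e)))), s(e)))), s(s(b))):
1. g(s(s(g(s(g(s(s(e)), s(s(e)))), s(e)))), s(s(b)))  →  g(s(s(g(s(s(e)), s(e)))), s(s(b)))   [R4 at 1.1.1.1.1]
2. g(s(s(g(s(s(e)), s(e)))), s(s(b)))  →  g(s(s(e)), s(s(b)))   [R4 at 1.1.1]
3. g(s(s(e)), s(s(b)))  →  s(b)   [R4 at ε]

yes — NF(t₁) = s(b), NF(t₂) = s(b)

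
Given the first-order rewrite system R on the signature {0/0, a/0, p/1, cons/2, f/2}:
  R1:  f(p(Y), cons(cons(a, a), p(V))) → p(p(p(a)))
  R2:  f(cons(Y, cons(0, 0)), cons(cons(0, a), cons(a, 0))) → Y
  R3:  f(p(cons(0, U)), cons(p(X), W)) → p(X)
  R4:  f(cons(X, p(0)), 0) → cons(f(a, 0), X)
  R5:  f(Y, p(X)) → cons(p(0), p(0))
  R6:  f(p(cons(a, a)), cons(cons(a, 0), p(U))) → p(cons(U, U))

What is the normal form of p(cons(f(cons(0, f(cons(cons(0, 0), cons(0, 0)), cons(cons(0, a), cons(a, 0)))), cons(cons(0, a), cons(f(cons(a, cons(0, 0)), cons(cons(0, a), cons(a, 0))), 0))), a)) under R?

1. p(cons(f(cons(0, f(cons(cons(0, 0), cons(0, 0)), cons(cons(0, a), cons(a, 0)))), cons(cons(0, a), cons(f(cons(a, cons(0, 0)), cons(cons(0, a), cons(a, 0))), 0))), a))  →  p(cons(f(cons(0, cons(0, 0)), cons(cons(0, a), cons(f(cons(a, cons(0, 0)), cons(cons(0, a), cons(a, 0))), 0))), a))   [R2 at 1.1.1.2]
2. p(cons(f(cons(0, cons(0, 0)), cons(cons(0, a), cons(f(cons(a, cons(0, 0)), cons(cons(0, a), cons(a, 0))), 0))), a))  →  p(cons(f(cons(0, cons(0, 0)), cons(cons(0, a), cons(a, 0))), a))   [R2 at 1.1.2.2.1]
3. p(cons(f(cons(0, cons(0, 0)), cons(cons(0, a), cons(a, 0))), a))  →  p(cons(0, a))   [R2 at 1.1]

p(cons(0, a))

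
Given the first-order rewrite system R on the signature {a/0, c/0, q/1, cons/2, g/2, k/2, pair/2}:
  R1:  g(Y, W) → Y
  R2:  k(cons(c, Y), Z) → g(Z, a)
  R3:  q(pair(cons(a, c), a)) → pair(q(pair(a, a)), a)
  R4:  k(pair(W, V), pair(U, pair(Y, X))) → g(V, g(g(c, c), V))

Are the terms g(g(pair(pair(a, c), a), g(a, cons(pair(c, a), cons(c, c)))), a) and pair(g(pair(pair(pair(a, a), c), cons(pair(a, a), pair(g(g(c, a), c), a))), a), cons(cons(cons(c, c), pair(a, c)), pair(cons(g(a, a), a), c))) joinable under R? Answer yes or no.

no — NF(t₁) = pair(pair(a, c), a), NF(t₂) = pair(pair(pair(pair(a, a), c), cons(pair(a, a), pair(c, a))), cons(cons(cons(c, c), pair(a, c)), pair(cons(a, a), c)))

Reduce t₁ = g(g(pair(pair(a, c), a), g(a, cons(pair(c, a), cons(c, c)))), a):
1. g(g(pair(pair(a, c), a), g(a, cons(pair(c, a), cons(c, c)))), a)  →  g(pair(pair(a, c), a), g(a, cons(pair(c, a), cons(c, c))))   [R1 at ε]
2. g(pair(pair(a, c), a), g(a, cons(pair(c, a), cons(c, c))))  →  pair(pair(a, c), a)   [R1 at ε]

Reduce t₂ = pair(g(pair(pair(pair(a, a), c), cons(pair(a, a), pair(g(g(c, a), c), a))), a), cons(cons(cons(c, c), pair(a, c)), pair(cons(g(a, a), a), c))):
1. pair(g(pair(pair(pair(a, a), c), cons(pair(a, a), pair(g(g(c, a), c), a))), a), cons(cons(cons(c, c), pair(a, c)), pair(cons(g(a, a), a), c)))  →  pair(pair(pair(pair(a, a), c), cons(pair(a, a), pair(g(g(c, a), c), a))), cons(cons(cons(c, c), pair(a, c)), pair(cons(g(a, a), a), c)))   [R1 at 1]
2. pair(pair(pair(pair(a, a), c), cons(pair(a, a), pair(g(g(c, a), c), a))), cons(cons(cons(c, c), pair(a, c)), pair(cons(g(a, a), a), c)))  →  pair(pair(pair(pair(a, a), c), cons(pair(a, a), pair(g(c, a), a))), cons(cons(cons(c, c), pair(a, c)), pair(cons(g(a, a), a), c)))   [R1 at 1.2.2.1]
3. pair(pair(pair(pair(a, a), c), cons(pair(a, a), pair(g(c, a), a))), cons(cons(cons(c, c), pair(a, c)), pair(cons(g(a, a), a), c)))  →  pair(pair(pair(pair(a, a), c), cons(pair(a, a), pair(c, a))), cons(cons(cons(c, c), pair(a, c)), pair(cons(g(a, a), a), c)))   [R1 at 1.2.2.1]
4. pair(pair(pair(pair(a, a), c), cons(pair(a, a), pair(c, a))), cons(cons(cons(c, c), pair(a, c)), pair(cons(g(a, a), a), c)))  →  pair(pair(pair(pair(a, a), c), cons(pair(a, a), pair(c, a))), cons(cons(cons(c, c), pair(a, c)), pair(cons(a, a), c)))   [R1 at 2.2.1.1]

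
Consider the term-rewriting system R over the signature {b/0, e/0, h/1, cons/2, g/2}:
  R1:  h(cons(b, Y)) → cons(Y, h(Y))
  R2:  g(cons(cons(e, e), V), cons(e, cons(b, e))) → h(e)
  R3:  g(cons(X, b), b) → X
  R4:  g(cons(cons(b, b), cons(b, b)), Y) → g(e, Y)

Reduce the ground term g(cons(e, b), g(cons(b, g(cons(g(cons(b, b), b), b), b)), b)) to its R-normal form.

1. g(cons(e, b), g(cons(b, g(cons(g(cons(b, b), b), b), b)), b))  →  g(cons(e, b), g(cons(b, g(cons(b, b), b)), b))   [R3 at 2.1.2]
2. g(cons(e, b), g(cons(b, g(cons(b, b), b)), b))  →  g(cons(e, b), g(cons(b, b), b))   [R3 at 2.1.2]
3. g(cons(e, b), g(cons(b, b), b))  →  g(cons(e, b), b)   [R3 at 2]
4. g(cons(e, b), b)  →  e   [R3 at ε]

e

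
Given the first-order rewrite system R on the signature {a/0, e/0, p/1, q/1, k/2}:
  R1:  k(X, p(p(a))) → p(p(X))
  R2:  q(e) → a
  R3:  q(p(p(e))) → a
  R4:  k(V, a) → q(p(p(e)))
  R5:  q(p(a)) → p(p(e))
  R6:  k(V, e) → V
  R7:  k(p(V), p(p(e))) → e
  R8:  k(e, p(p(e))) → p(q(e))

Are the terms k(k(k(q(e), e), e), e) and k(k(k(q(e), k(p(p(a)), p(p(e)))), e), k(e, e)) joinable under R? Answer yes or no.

Reduce t₁ = k(k(k(q(e), e), e), e):
1. k(k(k(q(e), e), e), e)  →  k(k(q(e), e), e)   [R6 at ε]
2. k(k(q(e), e), e)  →  k(q(e), e)   [R6 at ε]
3. k(q(e), e)  →  q(e)   [R6 at ε]
4. q(e)  →  a   [R2 at ε]

Reduce t₂ = k(k(k(q(e), k(p(p(a)), p(p(e)))), e), k(e, e)):
1. k(k(k(q(e), k(p(p(a)), p(p(e)))), e), k(e, e))  →  k(k(q(e), k(p(p(a)), p(p(e)))), k(e, e))   [R6 at 1]
2. k(k(q(e), k(p(p(a)), p(p(e)))), k(e, e))  →  k(k(a, k(p(p(a)), p(p(e)))), k(e, e))   [R2 at 1.1]
3. k(k(a, k(p(p(a)), p(p(e)))), k(e, e))  →  k(k(a, e), k(e, e))   [R7 at 1.2]
4. k(k(a, e), k(e, e))  →  k(a, k(e, e))   [R6 at 1]
5. k(a, k(e, e))  →  k(a, e)   [R6 at 2]
6. k(a, e)  →  a   [R6 at ε]

yes — NF(t₁) = a, NF(t₂) = a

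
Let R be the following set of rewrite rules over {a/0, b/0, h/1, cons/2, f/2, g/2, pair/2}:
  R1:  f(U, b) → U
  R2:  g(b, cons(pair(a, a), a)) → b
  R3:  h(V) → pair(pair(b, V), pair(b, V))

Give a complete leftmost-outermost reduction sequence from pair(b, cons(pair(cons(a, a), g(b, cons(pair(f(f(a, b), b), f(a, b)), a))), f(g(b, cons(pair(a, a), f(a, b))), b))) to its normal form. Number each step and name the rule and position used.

1. pair(b, cons(pair(cons(a, a), g(b, cons(pair(f(f(a, b), b), f(a, b)), a))), f(g(b, cons(pair(a, a), f(a, b))), b)))  →  pair(b, cons(pair(cons(a, a), g(b, cons(pair(f(a, b), f(a, b)), a))), f(g(b, cons(pair(a, a), f(a, b))), b)))   [R1 at 2.1.2.2.1.1]
2. pair(b, cons(pair(cons(a, a), g(b, cons(pair(f(a, b), f(a, b)), a))), f(g(b, cons(pair(a, a), f(a, b))), b)))  →  pair(b, cons(pair(cons(a, a), g(b, cons(pair(a, f(a, b)), a))), f(g(b, cons(pair(a, a), f(a, b))), b)))   [R1 at 2.1.2.2.1.1]
3. pair(b, cons(pair(cons(a, a), g(b, cons(pair(a, f(a, b)), a))), f(g(b, cons(pair(a, a), f(a, b))), b)))  →  pair(b, cons(pair(cons(a, a), g(b, cons(pair(a, a), a))), f(g(b, cons(pair(a, a), f(a, b))), b)))   [R1 at 2.1.2.2.1.2]
4. pair(b, cons(pair(cons(a, a), g(b, cons(pair(a, a), a))), f(g(b, cons(pair(a, a), f(a, b))), b)))  →  pair(b, cons(pair(cons(a, a), b), f(g(b, cons(pair(a, a), f(a, b))), b)))   [R2 at 2.1.2]
5. pair(b, cons(pair(cons(a, a), b), f(g(b, cons(pair(a, a), f(a, b))), b)))  →  pair(b, cons(pair(cons(a, a), b), g(b, cons(pair(a, a), f(a, b)))))   [R1 at 2.2]
6. pair(b, cons(pair(cons(a, a), b), g(b, cons(pair(a, a), f(a, b)))))  →  pair(b, cons(pair(cons(a, a), b), g(b, cons(pair(a, a), a))))   [R1 at 2.2.2.2]
7. pair(b, cons(pair(cons(a, a), b), g(b, cons(pair(a, a), a))))  →  pair(b, cons(pair(cons(a, a), b), b))   [R2 at 2.2]

pair(b, cons(pair(cons(a, a), b), b))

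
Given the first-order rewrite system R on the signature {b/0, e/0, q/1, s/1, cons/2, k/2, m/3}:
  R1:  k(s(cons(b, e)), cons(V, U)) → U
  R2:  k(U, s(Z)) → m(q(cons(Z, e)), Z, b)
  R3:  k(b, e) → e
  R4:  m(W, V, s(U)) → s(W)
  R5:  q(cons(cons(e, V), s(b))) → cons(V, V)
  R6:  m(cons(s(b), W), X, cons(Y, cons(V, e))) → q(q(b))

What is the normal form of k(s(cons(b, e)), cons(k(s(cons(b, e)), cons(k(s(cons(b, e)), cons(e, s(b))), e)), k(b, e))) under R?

e

1. k(s(cons(b, e)), cons(k(s(cons(b, e)), cons(k(s(cons(b, e)), cons(e, s(b))), e)), k(b, e)))  →  k(b, e)   [R1 at ε]
2. k(b, e)  →  e   [R3 at ε]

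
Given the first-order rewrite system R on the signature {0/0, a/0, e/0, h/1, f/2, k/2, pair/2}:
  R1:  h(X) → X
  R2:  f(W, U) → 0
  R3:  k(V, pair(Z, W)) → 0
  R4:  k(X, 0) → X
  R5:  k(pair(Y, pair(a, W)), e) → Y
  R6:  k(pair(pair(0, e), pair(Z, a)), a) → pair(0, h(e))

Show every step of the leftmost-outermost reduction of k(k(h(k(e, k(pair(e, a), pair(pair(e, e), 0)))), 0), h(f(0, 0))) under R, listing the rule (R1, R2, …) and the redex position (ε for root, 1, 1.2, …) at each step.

1. k(k(h(k(e, k(pair(e, a), pair(pair(e, e), 0)))), 0), h(f(0, 0)))  →  k(h(k(e, k(pair(e, a), pair(pair(e, e), 0)))), h(f(0, 0)))   [R4 at 1]
2. k(h(k(e, k(pair(e, a), pair(pair(e, e), 0)))), h(f(0, 0)))  →  k(k(e, k(pair(e, a), pair(pair(e, e), 0))), h(f(0, 0)))   [R1 at 1]
3. k(k(e, k(pair(e, a), pair(pair(e, e), 0))), h(f(0, 0)))  →  k(k(e, 0), h(f(0, 0)))   [R3 at 1.2]
4. k(k(e, 0), h(f(0, 0)))  →  k(e, h(f(0, 0)))   [R4 at 1]
5. k(e, h(f(0, 0)))  →  k(e, f(0, 0))   [R1 at 2]
6. k(e, f(0, 0))  →  k(e, 0)   [R2 at 2]
7. k(e, 0)  →  e   [R4 at ε]

e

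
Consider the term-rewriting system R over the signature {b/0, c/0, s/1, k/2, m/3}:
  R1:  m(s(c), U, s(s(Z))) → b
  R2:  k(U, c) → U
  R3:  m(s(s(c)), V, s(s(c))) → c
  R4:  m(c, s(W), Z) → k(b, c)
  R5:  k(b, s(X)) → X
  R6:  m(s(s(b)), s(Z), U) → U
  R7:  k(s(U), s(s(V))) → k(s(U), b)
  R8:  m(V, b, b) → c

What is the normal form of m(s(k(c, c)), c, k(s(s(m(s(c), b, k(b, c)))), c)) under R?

b

1. m(s(k(c, c)), c, k(s(s(m(s(c), b, k(b, c)))), c))  →  m(s(c), c, k(s(s(m(s(c), b, k(b, c)))), c))   [R2 at 1.1]
2. m(s(c), c, k(s(s(m(s(c), b, k(b, c)))), c))  →  m(s(c), c, s(s(m(s(c), b, k(b, c)))))   [R2 at 3]
3. m(s(c), c, s(s(m(s(c), b, k(b, c)))))  →  b   [R1 at ε]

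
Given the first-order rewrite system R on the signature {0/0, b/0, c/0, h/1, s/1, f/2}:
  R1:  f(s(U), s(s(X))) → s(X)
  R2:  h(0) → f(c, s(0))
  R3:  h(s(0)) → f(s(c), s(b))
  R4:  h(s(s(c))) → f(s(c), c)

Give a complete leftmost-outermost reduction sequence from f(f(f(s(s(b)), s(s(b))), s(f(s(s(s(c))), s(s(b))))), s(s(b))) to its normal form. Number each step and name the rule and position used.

s(b)

1. f(f(f(s(s(b)), s(s(b))), s(f(s(s(s(c))), s(s(b))))), s(s(b)))  →  f(f(s(b), s(f(s(s(s(c))), s(s(b))))), s(s(b)))   [R1 at 1.1]
2. f(f(s(b), s(f(s(s(s(c))), s(s(b))))), s(s(b)))  →  f(f(s(b), s(s(b))), s(s(b)))   [R1 at 1.2.1]
3. f(f(s(b), s(s(b))), s(s(b)))  →  f(s(b), s(s(b)))   [R1 at 1]
4. f(s(b), s(s(b)))  →  s(b)   [R1 at ε]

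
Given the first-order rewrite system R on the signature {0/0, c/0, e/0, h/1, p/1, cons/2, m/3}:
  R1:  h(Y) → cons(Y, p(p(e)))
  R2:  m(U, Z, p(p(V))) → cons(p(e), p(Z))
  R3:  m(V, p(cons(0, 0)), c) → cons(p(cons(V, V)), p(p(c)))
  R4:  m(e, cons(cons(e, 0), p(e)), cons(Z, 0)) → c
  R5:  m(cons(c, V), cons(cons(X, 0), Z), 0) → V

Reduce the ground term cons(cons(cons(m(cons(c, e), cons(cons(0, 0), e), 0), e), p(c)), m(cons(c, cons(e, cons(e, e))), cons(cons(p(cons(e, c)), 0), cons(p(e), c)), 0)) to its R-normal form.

1. cons(cons(cons(m(cons(c, e), cons(cons(0, 0), e), 0), e), p(c)), m(cons(c, cons(e, cons(e, e))), cons(cons(p(cons(e, c)), 0), cons(p(e), c)), 0))  →  cons(cons(cons(e, e), p(c)), m(cons(c, cons(e, cons(e, e))), cons(cons(p(cons(e, c)), 0), cons(p(e), c)), 0))   [R5 at 1.1.1]
2. cons(cons(cons(e, e), p(c)), m(cons(c, cons(e, cons(e, e))), cons(cons(p(cons(e, c)), 0), cons(p(e), c)), 0))  →  cons(cons(cons(e, e), p(c)), cons(e, cons(e, e)))   [R5 at 2]

cons(cons(cons(e, e), p(c)), cons(e, cons(e, e)))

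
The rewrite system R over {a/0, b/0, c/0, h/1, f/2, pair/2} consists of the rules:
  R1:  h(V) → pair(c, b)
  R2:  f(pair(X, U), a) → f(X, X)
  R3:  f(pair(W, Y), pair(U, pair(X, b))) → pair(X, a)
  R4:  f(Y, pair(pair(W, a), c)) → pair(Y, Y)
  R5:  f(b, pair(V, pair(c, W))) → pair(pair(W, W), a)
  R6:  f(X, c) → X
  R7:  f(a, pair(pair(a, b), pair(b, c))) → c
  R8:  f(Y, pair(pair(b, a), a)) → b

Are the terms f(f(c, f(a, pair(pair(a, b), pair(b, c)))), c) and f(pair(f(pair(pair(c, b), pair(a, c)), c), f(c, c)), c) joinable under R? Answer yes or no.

no — NF(t₁) = c, NF(t₂) = pair(pair(pair(c, b), pair(a, c)), c)

Reduce t₁ = f(f(c, f(a, pair(pair(a, b), pair(b, c)))), c):
1. f(f(c, f(a, pair(pair(a, b), pair(b, c)))), c)  →  f(c, f(a, pair(pair(a, b), pair(b, c))))   [R6 at ε]
2. f(c, f(a, pair(pair(a, b), pair(b, c))))  →  f(c, c)   [R7 at 2]
3. f(c, c)  →  c   [R6 at ε]

Reduce t₂ = f(pair(f(pair(pair(c, b), pair(a, c)), c), f(c, c)), c):
1. f(pair(f(pair(pair(c, b), pair(a, c)), c), f(c, c)), c)  →  pair(f(pair(pair(c, b), pair(a, c)), c), f(c, c))   [R6 at ε]
2. pair(f(pair(pair(c, b), pair(a, c)), c), f(c, c))  →  pair(pair(pair(c, b), pair(a, c)), f(c, c))   [R6 at 1]
3. pair(pair(pair(c, b), pair(a, c)), f(c, c))  →  pair(pair(pair(c, b), pair(a, c)), c)   [R6 at 2]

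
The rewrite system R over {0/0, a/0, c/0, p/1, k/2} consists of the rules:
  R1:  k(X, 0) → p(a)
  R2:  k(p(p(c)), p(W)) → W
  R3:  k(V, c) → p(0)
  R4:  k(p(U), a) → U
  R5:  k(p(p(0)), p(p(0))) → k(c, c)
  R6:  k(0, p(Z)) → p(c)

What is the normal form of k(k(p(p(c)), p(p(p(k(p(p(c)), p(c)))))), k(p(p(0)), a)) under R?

1. k(k(p(p(c)), p(p(p(k(p(p(c)), p(c)))))), k(p(p(0)), a))  →  k(p(p(k(p(p(c)), p(c)))), k(p(p(0)), a))   [R2 at 1]
2. k(p(p(k(p(p(c)), p(c)))), k(p(p(0)), a))  →  k(p(p(c)), k(p(p(0)), a))   [R2 at 1.1.1]
3. k(p(p(c)), k(p(p(0)), a))  →  k(p(p(c)), p(0))   [R4 at 2]
4. k(p(p(c)), p(0))  →  0   [R2 at ε]

0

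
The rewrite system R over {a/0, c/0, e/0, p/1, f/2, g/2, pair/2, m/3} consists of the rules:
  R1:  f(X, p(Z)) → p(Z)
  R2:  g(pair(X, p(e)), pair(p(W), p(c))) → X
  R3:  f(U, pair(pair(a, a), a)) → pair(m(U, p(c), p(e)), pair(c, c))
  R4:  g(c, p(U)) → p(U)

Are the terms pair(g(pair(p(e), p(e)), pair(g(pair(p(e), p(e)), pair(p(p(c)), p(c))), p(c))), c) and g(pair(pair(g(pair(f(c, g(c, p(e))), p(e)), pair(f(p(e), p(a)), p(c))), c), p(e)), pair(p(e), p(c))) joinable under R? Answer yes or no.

Reduce t₁ = pair(g(pair(p(e), p(e)), pair(g(pair(p(e), p(e)), pair(p(p(c)), p(c))), p(c))), c):
1. pair(g(pair(p(e), p(e)), pair(g(pair(p(e), p(e)), pair(p(p(c)), p(c))), p(c))), c)  →  pair(g(pair(p(e), p(e)), pair(p(e), p(c))), c)   [R2 at 1.2.1]
2. pair(g(pair(p(e), p(e)), pair(p(e), p(c))), c)  →  pair(p(e), c)   [R2 at 1]

Reduce t₂ = g(pair(pair(g(pair(f(c, g(c, p(e))), p(e)), pair(f(p(e), p(a)), p(c))), c), p(e)), pair(p(e), p(c))):
1. g(pair(pair(g(pair(f(c, g(c, p(e))), p(e)), pair(f(p(e), p(a)), p(c))), c), p(e)), pair(p(e), p(c)))  →  pair(g(pair(f(c, g(c, p(e))), p(e)), pair(f(p(e), p(a)), p(c))), c)   [R2 at ε]
2. pair(g(pair(f(c, g(c, p(e))), p(e)), pair(f(p(e), p(a)), p(c))), c)  →  pair(g(pair(f(c, p(e)), p(e)), pair(f(p(e), p(a)), p(c))), c)   [R4 at 1.1.1.2]
3. pair(g(pair(f(c, p(e)), p(e)), pair(f(p(e), p(a)), p(c))), c)  →  pair(g(pair(p(e), p(e)), pair(f(p(e), p(a)), p(c))), c)   [R1 at 1.1.1]
4. pair(g(pair(p(e), p(e)), pair(f(p(e), p(a)), p(c))), c)  →  pair(g(pair(p(e), p(e)), pair(p(a), p(c))), c)   [R1 at 1.2.1]
5. pair(g(pair(p(e), p(e)), pair(p(a), p(c))), c)  →  pair(p(e), c)   [R2 at 1]

yes — NF(t₁) = pair(p(e), c), NF(t₂) = pair(p(e), c)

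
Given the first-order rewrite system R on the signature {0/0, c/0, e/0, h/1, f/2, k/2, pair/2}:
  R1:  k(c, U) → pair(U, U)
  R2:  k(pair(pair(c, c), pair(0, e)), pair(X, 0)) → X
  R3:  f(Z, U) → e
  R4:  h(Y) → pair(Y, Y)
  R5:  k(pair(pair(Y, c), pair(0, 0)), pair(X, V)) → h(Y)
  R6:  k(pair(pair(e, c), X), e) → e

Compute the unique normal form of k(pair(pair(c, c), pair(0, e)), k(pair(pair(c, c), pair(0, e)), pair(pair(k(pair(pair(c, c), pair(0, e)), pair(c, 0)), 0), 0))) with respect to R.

c

1. k(pair(pair(c, c), pair(0, e)), k(pair(pair(c, c), pair(0, e)), pair(pair(k(pair(pair(c, c), pair(0, e)), pair(c, 0)), 0), 0)))  →  k(pair(pair(c, c), pair(0, e)), pair(k(pair(pair(c, c), pair(0, e)), pair(c, 0)), 0))   [R2 at 2]
2. k(pair(pair(c, c), pair(0, e)), pair(k(pair(pair(c, c), pair(0, e)), pair(c, 0)), 0))  →  k(pair(pair(c, c), pair(0, e)), pair(c, 0))   [R2 at ε]
3. k(pair(pair(c, c), pair(0, e)), pair(c, 0))  →  c   [R2 at ε]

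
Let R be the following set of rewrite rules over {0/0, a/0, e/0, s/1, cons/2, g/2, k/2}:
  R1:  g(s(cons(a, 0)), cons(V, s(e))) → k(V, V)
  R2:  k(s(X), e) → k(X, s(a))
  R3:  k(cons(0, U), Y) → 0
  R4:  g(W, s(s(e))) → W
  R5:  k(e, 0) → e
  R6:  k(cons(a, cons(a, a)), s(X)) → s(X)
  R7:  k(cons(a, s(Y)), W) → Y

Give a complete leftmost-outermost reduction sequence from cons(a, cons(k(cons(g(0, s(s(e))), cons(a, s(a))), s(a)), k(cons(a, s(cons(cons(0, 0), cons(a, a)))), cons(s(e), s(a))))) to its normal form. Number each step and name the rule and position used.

cons(a, cons(0, cons(cons(0, 0), cons(a, a))))

1. cons(a, cons(k(cons(g(0, s(s(e))), cons(a, s(a))), s(a)), k(cons(a, s(cons(cons(0, 0), cons(a, a)))), cons(s(e), s(a)))))  →  cons(a, cons(k(cons(0, cons(a, s(a))), s(a)), k(cons(a, s(cons(cons(0, 0), cons(a, a)))), cons(s(e), s(a)))))   [R4 at 2.1.1.1]
2. cons(a, cons(k(cons(0, cons(a, s(a))), s(a)), k(cons(a, s(cons(cons(0, 0), cons(a, a)))), cons(s(e), s(a)))))  →  cons(a, cons(0, k(cons(a, s(cons(cons(0, 0), cons(a, a)))), cons(s(e), s(a)))))   [R3 at 2.1]
3. cons(a, cons(0, k(cons(a, s(cons(cons(0, 0), cons(a, a)))), cons(s(e), s(a)))))  →  cons(a, cons(0, cons(cons(0, 0), cons(a, a))))   [R7 at 2.2]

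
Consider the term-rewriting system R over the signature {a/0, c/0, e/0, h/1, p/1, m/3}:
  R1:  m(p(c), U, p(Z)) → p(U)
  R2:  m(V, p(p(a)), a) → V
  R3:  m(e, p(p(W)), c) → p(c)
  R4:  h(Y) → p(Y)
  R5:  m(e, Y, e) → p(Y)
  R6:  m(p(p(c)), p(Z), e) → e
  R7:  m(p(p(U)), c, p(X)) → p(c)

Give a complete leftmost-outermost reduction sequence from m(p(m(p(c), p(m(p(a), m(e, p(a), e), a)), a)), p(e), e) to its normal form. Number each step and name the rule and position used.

e

1. m(p(m(p(c), p(m(p(a), m(e, p(a), e), a)), a)), p(e), e)  →  m(p(m(p(c), p(m(p(a), p(p(a)), a)), a)), p(e), e)   [R5 at 1.1.2.1.2]
2. m(p(m(p(c), p(m(p(a), p(p(a)), a)), a)), p(e), e)  →  m(p(m(p(c), p(p(a)), a)), p(e), e)   [R2 at 1.1.2.1]
3. m(p(m(p(c), p(p(a)), a)), p(e), e)  →  m(p(p(c)), p(e), e)   [R2 at 1.1]
4. m(p(p(c)), p(e), e)  →  e   [R6 at ε]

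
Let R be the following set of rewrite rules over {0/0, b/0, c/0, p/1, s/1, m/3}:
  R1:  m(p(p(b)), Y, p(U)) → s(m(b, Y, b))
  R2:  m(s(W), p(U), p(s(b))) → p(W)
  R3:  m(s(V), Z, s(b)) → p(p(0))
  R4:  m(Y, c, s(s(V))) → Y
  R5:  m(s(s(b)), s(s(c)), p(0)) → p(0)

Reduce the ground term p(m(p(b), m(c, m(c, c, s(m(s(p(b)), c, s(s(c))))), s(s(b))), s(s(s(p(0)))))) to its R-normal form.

p(p(b))

1. p(m(p(b), m(c, m(c, c, s(m(s(p(b)), c, s(s(c))))), s(s(b))), s(s(s(p(0))))))  →  p(m(p(b), m(c, m(c, c, s(s(p(b)))), s(s(b))), s(s(s(p(0))))))   [R4 at 1.2.2.3.1]
2. p(m(p(b), m(c, m(c, c, s(s(p(b)))), s(s(b))), s(s(s(p(0))))))  →  p(m(p(b), m(c, c, s(s(b))), s(s(s(p(0))))))   [R4 at 1.2.2]
3. p(m(p(b), m(c, c, s(s(b))), s(s(s(p(0))))))  →  p(m(p(b), c, s(s(s(p(0))))))   [R4 at 1.2]
4. p(m(p(b), c, s(s(s(p(0))))))  →  p(p(b))   [R4 at 1]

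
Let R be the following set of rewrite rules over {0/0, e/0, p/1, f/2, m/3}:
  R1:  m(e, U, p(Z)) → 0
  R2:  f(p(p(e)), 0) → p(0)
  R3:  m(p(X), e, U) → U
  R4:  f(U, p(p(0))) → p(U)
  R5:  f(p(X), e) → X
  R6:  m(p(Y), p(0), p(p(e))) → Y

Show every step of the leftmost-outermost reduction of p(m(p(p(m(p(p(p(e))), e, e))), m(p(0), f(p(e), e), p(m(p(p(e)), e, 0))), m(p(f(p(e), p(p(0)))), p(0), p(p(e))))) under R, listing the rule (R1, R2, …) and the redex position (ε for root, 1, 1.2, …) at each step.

1. p(m(p(p(m(p(p(p(e))), e, e))), m(p(0), f(p(e), e), p(m(p(p(e)), e, 0))), m(p(f(p(e), p(p(0)))), p(0), p(p(e)))))  →  p(m(p(p(e)), m(p(0), f(p(e), e), p(m(p(p(e)), e, 0))), m(p(f(p(e), p(p(0)))), p(0), p(p(e)))))   [R3 at 1.1.1.1]
2. p(m(p(p(e)), m(p(0), f(p(e), e), p(m(p(p(e)), e, 0))), m(p(f(p(e), p(p(0)))), p(0), p(p(e)))))  →  p(m(p(p(e)), m(p(0), e, p(m(p(p(e)), e, 0))), m(p(f(p(e), p(p(0)))), p(0), p(p(e)))))   [R5 at 1.2.2]
3. p(m(p(p(e)), m(p(0), e, p(m(p(p(e)), e, 0))), m(p(f(p(e), p(p(0)))), p(0), p(p(e)))))  →  p(m(p(p(e)), p(m(p(p(e)), e, 0)), m(p(f(p(e), p(p(0)))), p(0), p(p(e)))))   [R3 at 1.2]
4. p(m(p(p(e)), p(m(p(p(e)), e, 0)), m(p(f(p(e), p(p(0)))), p(0), p(p(e)))))  →  p(m(p(p(e)), p(0), m(p(f(p(e), p(p(0)))), p(0), p(p(e)))))   [R3 at 1.2.1]
5. p(m(p(p(e)), p(0), m(p(f(p(e), p(p(0)))), p(0), p(p(e)))))  →  p(m(p(p(e)), p(0), f(p(e), p(p(0)))))   [R6 at 1.3]
6. p(m(p(p(e)), p(0), f(p(e), p(p(0)))))  →  p(m(p(p(e)), p(0), p(p(e))))   [R4 at 1.3]
7. p(m(p(p(e)), p(0), p(p(e))))  →  p(p(e))   [R6 at 1]

p(p(e))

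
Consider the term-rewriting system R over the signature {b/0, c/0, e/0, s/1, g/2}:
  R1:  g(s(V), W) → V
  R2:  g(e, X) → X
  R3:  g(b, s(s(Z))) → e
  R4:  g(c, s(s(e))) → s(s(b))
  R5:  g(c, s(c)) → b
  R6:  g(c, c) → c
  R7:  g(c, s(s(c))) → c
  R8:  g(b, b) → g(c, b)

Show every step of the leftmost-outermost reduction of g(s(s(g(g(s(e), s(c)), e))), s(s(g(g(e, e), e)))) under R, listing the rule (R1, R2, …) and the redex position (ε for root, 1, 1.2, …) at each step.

1. g(s(s(g(g(s(e), s(c)), e))), s(s(g(g(e, e), e))))  →  s(g(g(s(e), s(c)), e))   [R1 at ε]
2. s(g(g(s(e), s(c)), e))  →  s(g(e, e))   [R1 at 1.1]
3. s(g(e, e))  →  s(e)   [R2 at 1]

s(e)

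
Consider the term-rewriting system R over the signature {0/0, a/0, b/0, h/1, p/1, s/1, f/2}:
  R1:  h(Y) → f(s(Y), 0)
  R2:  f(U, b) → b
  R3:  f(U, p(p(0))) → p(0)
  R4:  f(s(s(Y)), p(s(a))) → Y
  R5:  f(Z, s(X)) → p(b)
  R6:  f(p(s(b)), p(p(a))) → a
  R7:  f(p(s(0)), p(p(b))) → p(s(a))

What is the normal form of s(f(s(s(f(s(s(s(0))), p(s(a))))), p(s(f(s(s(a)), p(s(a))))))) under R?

1. s(f(s(s(f(s(s(s(0))), p(s(a))))), p(s(f(s(s(a)), p(s(a)))))))  →  s(f(s(s(s(0))), p(s(f(s(s(a)), p(s(a)))))))   [R4 at 1.1.1.1]
2. s(f(s(s(s(0))), p(s(f(s(s(a)), p(s(a)))))))  →  s(f(s(s(s(0))), p(s(a))))   [R4 at 1.2.1.1]
3. s(f(s(s(s(0))), p(s(a))))  →  s(s(0))   [R4 at 1]

s(s(0))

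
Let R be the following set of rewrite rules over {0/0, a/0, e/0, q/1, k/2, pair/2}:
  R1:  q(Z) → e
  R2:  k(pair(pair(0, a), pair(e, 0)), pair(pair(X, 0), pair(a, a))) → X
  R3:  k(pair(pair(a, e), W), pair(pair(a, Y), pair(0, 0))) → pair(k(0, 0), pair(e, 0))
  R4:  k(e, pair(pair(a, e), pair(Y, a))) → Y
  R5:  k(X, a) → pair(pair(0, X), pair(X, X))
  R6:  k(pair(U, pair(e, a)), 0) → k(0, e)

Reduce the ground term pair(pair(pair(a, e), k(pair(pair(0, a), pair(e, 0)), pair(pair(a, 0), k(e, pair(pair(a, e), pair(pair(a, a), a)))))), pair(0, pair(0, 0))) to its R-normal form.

1. pair(pair(pair(a, e), k(pair(pair(0, a), pair(e, 0)), pair(pair(a, 0), k(e, pair(pair(a, e), pair(pair(a, a), a)))))), pair(0, pair(0, 0)))  →  pair(pair(pair(a, e), k(pair(pair(0, a), pair(e, 0)), pair(pair(a, 0), pair(a, a)))), pair(0, pair(0, 0)))   [R4 at 1.2.2.2]
2. pair(pair(pair(a, e), k(pair(pair(0, a), pair(e, 0)), pair(pair(a, 0), pair(a, a)))), pair(0, pair(0, 0)))  →  pair(pair(pair(a, e), a), pair(0, pair(0, 0)))   [R2 at 1.2]

pair(pair(pair(a, e), a), pair(0, pair(0, 0)))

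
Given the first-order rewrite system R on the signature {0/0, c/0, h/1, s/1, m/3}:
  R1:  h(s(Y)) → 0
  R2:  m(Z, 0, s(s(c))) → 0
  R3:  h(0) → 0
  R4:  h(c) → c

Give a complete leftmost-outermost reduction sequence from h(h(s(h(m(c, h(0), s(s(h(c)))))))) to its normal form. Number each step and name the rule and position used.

1. h(h(s(h(m(c, h(0), s(s(h(c))))))))  →  h(0)   [R1 at 1]
2. h(0)  →  0   [R3 at ε]

0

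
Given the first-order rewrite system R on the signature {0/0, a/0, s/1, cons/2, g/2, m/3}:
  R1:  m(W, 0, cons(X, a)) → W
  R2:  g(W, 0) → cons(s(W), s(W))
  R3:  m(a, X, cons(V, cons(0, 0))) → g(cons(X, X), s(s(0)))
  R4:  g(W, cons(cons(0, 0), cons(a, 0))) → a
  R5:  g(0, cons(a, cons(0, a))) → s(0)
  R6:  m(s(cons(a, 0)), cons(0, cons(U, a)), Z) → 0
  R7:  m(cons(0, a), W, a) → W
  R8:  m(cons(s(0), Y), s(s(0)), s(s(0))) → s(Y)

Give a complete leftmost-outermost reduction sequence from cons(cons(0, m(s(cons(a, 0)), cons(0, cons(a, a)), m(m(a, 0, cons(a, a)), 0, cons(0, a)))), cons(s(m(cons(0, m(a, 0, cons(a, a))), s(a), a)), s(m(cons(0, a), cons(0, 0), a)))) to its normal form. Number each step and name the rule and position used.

cons(cons(0, 0), cons(s(s(a)), s(cons(0, 0))))

1. cons(cons(0, m(s(cons(a, 0)), cons(0, cons(a, a)), m(m(a, 0, cons(a, a)), 0, cons(0, a)))), cons(s(m(cons(0, m(a, 0, cons(a, a))), s(a), a)), s(m(cons(0, a), cons(0, 0), a))))  →  cons(cons(0, 0), cons(s(m(cons(0, m(a, 0, cons(a, a))), s(a), a)), s(m(cons(0, a), cons(0, 0), a))))   [R6 at 1.2]
2. cons(cons(0, 0), cons(s(m(cons(0, m(a, 0, cons(a, a))), s(a), a)), s(m(cons(0, a), cons(0, 0), a))))  →  cons(cons(0, 0), cons(s(m(cons(0, a), s(a), a)), s(m(cons(0, a), cons(0, 0), a))))   [R1 at 2.1.1.1.2]
3. cons(cons(0, 0), cons(s(m(cons(0, a), s(a), a)), s(m(cons(0, a), cons(0, 0), a))))  →  cons(cons(0, 0), cons(s(s(a)), s(m(cons(0, a), cons(0, 0), a))))   [R7 at 2.1.1]
4. cons(cons(0, 0), cons(s(s(a)), s(m(cons(0, a), cons(0, 0), a))))  →  cons(cons(0, 0), cons(s(s(a)), s(cons(0, 0))))   [R7 at 2.2.1]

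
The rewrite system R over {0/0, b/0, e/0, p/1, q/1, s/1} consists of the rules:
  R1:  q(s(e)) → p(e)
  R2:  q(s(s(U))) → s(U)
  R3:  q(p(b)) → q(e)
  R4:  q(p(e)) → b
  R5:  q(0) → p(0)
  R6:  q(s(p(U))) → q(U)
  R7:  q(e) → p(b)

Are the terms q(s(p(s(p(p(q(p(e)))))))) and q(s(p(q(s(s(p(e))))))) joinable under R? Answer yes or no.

Reduce t₁ = q(s(p(s(p(p(q(p(e)))))))):
1. q(s(p(s(p(p(q(p(e))))))))  →  q(s(p(p(q(p(e))))))   [R6 at ε]
2. q(s(p(p(q(p(e))))))  →  q(p(q(p(e))))   [R6 at ε]
3. q(p(q(p(e))))  →  q(p(b))   [R4 at 1.1]
4. q(p(b))  →  q(e)   [R3 at ε]
5. q(e)  →  p(b)   [R7 at ε]

Reduce t₂ = q(s(p(q(s(s(p(e))))))):
1. q(s(p(q(s(s(p(e)))))))  →  q(q(s(s(p(e)))))   [R6 at ε]
2. q(q(s(s(p(e)))))  →  q(s(p(e)))   [R2 at 1]
3. q(s(p(e)))  →  q(e)   [R6 at ε]
4. q(e)  →  p(b)   [R7 at ε]

yes — NF(t₁) = p(b), NF(t₂) = p(b)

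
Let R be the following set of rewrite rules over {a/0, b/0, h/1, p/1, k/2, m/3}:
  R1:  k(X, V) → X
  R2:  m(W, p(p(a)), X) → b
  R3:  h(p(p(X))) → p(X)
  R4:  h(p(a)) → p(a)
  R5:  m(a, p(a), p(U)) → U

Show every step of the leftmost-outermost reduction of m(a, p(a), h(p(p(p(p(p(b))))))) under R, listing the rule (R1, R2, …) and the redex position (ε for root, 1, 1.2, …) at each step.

1. m(a, p(a), h(p(p(p(p(p(b)))))))  →  m(a, p(a), p(p(p(p(b)))))   [R3 at 3]
2. m(a, p(a), p(p(p(p(b)))))  →  p(p(p(b)))   [R5 at ε]

p(p(p(b)))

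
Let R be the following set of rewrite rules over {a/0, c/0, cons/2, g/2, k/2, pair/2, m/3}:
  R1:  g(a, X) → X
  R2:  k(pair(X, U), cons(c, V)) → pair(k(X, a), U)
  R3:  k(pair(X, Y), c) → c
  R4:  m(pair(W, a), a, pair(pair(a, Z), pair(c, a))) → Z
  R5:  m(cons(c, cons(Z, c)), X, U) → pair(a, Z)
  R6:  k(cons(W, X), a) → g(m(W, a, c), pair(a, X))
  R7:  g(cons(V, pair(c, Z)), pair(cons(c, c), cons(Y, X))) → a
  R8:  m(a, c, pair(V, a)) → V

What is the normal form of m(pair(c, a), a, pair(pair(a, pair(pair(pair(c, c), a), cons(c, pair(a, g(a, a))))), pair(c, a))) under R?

1. m(pair(c, a), a, pair(pair(a, pair(pair(pair(c, c), a), cons(c, pair(a, g(a, a))))), pair(c, a)))  →  pair(pair(pair(c, c), a), cons(c, pair(a, g(a, a))))   [R4 at ε]
2. pair(pair(pair(c, c), a), cons(c, pair(a, g(a, a))))  →  pair(pair(pair(c, c), a), cons(c, pair(a, a)))   [R1 at 2.2.2]

pair(pair(pair(c, c), a), cons(c, pair(a, a)))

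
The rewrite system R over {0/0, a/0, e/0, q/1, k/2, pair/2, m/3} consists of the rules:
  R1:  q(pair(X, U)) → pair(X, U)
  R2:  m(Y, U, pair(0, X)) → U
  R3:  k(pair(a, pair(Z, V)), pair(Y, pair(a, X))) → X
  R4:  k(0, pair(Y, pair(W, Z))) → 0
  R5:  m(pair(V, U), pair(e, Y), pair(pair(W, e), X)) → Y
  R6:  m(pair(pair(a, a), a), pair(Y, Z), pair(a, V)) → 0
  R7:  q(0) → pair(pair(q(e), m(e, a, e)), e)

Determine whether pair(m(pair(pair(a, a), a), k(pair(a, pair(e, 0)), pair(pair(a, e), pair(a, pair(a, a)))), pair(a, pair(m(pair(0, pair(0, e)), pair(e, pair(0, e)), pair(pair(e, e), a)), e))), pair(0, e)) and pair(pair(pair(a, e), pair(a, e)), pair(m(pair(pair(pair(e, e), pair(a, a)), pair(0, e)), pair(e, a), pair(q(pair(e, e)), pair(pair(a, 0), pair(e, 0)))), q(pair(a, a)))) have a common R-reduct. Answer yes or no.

Reduce t₁ = pair(m(pair(pair(a, a), a), k(pair(a, pair(e, 0)), pair(pair(a, e), pair(a, pair(a, a)))), pair(a, pair(m(pair(0, pair(0, e)), pair(e, pair(0, e)), pair(pair(e, e), a)), e))), pair(0, e)):
1. pair(m(pair(pair(a, a), a), k(pair(a, pair(e, 0)), pair(pair(a, e), pair(a, pair(a, a)))), pair(a, pair(m(pair(0, pair(0, e)), pair(e, pair(0, e)), pair(pair(e, e), a)), e))), pair(0, e))  →  pair(m(pair(pair(a, a), a), pair(a, a), pair(a, pair(m(pair(0, pair(0, e)), pair(e, pair(0, e)), pair(pair(e, e), a)), e))), pair(0, e))   [R3 at 1.2]
2. pair(m(pair(pair(a, a), a), pair(a, a), pair(a, pair(m(pair(0, pair(0, e)), pair(e, pair(0, e)), pair(pair(e, e), a)), e))), pair(0, e))  →  pair(0, pair(0, e))   [R6 at 1]

Reduce t₂ = pair(pair(pair(a, e), pair(a, e)), pair(m(pair(pair(pair(e, e), pair(a, a)), pair(0, e)), pair(e, a), pair(q(pair(e, e)), pair(pair(a, 0), pair(e, 0)))), q(pair(a, a)))):
1. pair(pair(pair(a, e), pair(a, e)), pair(m(pair(pair(pair(e, e), pair(a, a)), pair(0, e)), pair(e, a), pair(q(pair(e, e)), pair(pair(a, 0), pair(e, 0)))), q(pair(a, a))))  →  pair(pair(pair(a, e), pair(a, e)), pair(m(pair(pair(pair(e, e), pair(a, a)), pair(0, e)), pair(e, a), pair(pair(e, e), pair(pair(a, 0), pair(e, 0)))), q(pair(a, a))))   [R1 at 2.1.3.1]
2. pair(pair(pair(a, e), pair(a, e)), pair(m(pair(pair(pair(e, e), pair(a, a)), pair(0, e)), pair(e, a), pair(pair(e, e), pair(pair(a, 0), pair(e, 0)))), q(pair(a, a))))  →  pair(pair(pair(a, e), pair(a, e)), pair(a, q(pair(a, a))))   [R5 at 2.1]
3. pair(pair(pair(a, e), pair(a, e)), pair(a, q(pair(a, a))))  →  pair(pair(pair(a, e), pair(a, e)), pair(a, pair(a, a)))   [R1 at 2.2]

no — NF(t₁) = pair(0, pair(0, e)), NF(t₂) = pair(pair(pair(a, e), pair(a, e)), pair(a, pair(a, a)))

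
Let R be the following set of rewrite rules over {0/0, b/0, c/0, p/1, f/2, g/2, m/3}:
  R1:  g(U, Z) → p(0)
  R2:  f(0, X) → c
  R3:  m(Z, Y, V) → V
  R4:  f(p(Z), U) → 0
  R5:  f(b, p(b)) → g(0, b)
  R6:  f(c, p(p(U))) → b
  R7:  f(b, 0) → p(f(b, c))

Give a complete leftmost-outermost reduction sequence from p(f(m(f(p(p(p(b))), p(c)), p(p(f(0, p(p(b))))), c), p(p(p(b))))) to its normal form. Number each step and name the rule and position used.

1. p(f(m(f(p(p(p(b))), p(c)), p(p(f(0, p(p(b))))), c), p(p(p(b)))))  →  p(f(c, p(p(p(b)))))   [R3 at 1.1]
2. p(f(c, p(p(p(b)))))  →  p(b)   [R6 at 1]

p(b)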